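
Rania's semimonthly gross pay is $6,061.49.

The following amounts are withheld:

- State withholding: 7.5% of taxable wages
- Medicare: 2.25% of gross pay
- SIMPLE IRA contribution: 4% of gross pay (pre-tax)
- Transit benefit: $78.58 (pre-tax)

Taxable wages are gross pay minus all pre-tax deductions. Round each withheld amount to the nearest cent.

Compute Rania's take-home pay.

Transit benefit: $78.58
SIMPLE IRA contribution: $6,061.49 × 0.04 = $242.46
Pre-tax total = $78.58 + $242.46 = $321.04
Taxable wages = $6,061.49 − $321.04 = $5,740.45
State withholding: $5,740.45 × 0.075 = $430.53
Medicare: $6,061.49 × 0.0225 = $136.38
Total deductions = $78.58 + $242.46 + $430.53 + $136.38 = $887.95
Net pay = $6,061.49 − $887.95 = $5,173.54

$5,173.54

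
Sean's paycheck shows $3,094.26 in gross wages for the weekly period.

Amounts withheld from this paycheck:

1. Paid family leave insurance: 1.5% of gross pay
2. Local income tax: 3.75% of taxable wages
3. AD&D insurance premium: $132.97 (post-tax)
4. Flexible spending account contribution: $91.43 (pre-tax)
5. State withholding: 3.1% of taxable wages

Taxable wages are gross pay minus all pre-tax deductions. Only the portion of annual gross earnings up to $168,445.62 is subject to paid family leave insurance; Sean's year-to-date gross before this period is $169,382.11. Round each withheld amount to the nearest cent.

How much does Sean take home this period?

Flexible spending account contribution: $91.43
Taxable wages = $3,094.26 − $91.43 = $3,002.83
Local income tax: $3,002.83 × 0.0375 = $112.61
State withholding: $3,002.83 × 0.031 = $93.09
Paid family leave insurance: annual cap $168,445.62 already reached (YTD $169,382.11), so $0.00
AD&D insurance premium: $132.97
Total deductions = $91.43 + $112.61 + $93.09 + $0.00 + $132.97 = $430.10
Net pay = $3,094.26 − $430.10 = $2,664.16

$2,664.16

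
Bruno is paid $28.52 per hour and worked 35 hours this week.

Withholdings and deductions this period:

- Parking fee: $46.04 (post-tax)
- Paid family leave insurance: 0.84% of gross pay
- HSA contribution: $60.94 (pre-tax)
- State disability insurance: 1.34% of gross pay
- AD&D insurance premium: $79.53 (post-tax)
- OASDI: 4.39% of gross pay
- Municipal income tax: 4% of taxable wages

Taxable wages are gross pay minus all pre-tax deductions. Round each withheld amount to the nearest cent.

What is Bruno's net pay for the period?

Gross pay: 35 × $28.52 = $998.20
HSA contribution: $60.94
Taxable wages = $998.20 − $60.94 = $937.26
Municipal income tax: $937.26 × 0.04 = $37.49
State disability insurance: $998.20 × 0.0134 = $13.38
OASDI: $998.20 × 0.0439 = $43.82
Paid family leave insurance: $998.20 × 0.0084 = $8.38
AD&D insurance premium: $79.53
Parking fee: $46.04
Total deductions = $60.94 + $37.49 + $13.38 + $43.82 + $8.38 + $79.53 + $46.04 = $289.58
Net pay = $998.20 − $289.58 = $708.62

$708.62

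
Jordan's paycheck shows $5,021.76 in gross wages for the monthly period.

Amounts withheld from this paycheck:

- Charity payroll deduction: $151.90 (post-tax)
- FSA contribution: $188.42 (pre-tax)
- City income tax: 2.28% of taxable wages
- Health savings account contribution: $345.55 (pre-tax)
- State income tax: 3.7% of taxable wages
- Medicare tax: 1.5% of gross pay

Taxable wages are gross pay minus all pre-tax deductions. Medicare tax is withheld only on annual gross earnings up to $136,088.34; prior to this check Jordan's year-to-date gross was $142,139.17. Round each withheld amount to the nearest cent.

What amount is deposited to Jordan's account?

Health savings account contribution: $345.55
FSA contribution: $188.42
Pre-tax total = $345.55 + $188.42 = $533.97
Taxable wages = $5,021.76 − $533.97 = $4,487.79
City income tax: $4,487.79 × 0.0228 = $102.32
State income tax: $4,487.79 × 0.037 = $166.05
Medicare tax: annual cap $136,088.34 already reached (YTD $142,139.17), so $0.00
Charity payroll deduction: $151.90
Total deductions = $345.55 + $188.42 + $102.32 + $166.05 + $0.00 + $151.90 = $954.24
Net pay = $5,021.76 − $954.24 = $4,067.52

$4,067.52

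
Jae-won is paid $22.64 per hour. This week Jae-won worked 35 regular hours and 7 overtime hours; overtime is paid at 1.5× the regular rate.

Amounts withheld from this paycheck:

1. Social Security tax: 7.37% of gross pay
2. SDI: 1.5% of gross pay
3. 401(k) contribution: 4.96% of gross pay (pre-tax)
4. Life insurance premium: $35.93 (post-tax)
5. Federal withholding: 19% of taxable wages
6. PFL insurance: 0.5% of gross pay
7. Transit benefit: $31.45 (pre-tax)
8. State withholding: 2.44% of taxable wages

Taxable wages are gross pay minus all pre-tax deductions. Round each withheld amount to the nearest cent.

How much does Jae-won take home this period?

$611.97

Regular pay: 35 × $22.64 = $792.40
Overtime pay: 7 × $22.64 × 1.5 = $237.72
Gross pay = $792.40 + $237.72 = $1,030.12
401(k) contribution: $1,030.12 × 0.0496 = $51.09
Transit benefit: $31.45
Pre-tax total = $51.09 + $31.45 = $82.54
Taxable wages = $1,030.12 − $82.54 = $947.58
State withholding: $947.58 × 0.0244 = $23.12
Federal withholding: $947.58 × 0.19 = $180.04
PFL insurance: $1,030.12 × 0.005 = $5.15
Social Security tax: $1,030.12 × 0.0737 = $75.92
SDI: $1,030.12 × 0.015 = $15.45
Life insurance premium: $35.93
Total deductions = $51.09 + $31.45 + $23.12 + $180.04 + $5.15 + $75.92 + $15.45 + $35.93 = $418.15
Net pay = $1,030.12 − $418.15 = $611.97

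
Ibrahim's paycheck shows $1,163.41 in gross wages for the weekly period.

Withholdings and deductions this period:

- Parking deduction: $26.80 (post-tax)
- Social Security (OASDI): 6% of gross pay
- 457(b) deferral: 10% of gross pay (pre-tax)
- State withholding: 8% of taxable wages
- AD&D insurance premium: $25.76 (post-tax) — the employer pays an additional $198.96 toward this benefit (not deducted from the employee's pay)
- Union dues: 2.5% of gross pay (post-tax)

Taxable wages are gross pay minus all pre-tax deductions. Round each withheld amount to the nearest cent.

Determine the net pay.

$811.85

457(b) deferral: $1,163.41 × 0.1 = $116.34
Taxable wages = $1,163.41 − $116.34 = $1,047.07
State withholding: $1,047.07 × 0.08 = $83.77
Social Security (OASDI): $1,163.41 × 0.06 = $69.80
Parking deduction: $26.80
Union dues: $1,163.41 × 0.025 = $29.09
AD&D insurance premium: $25.76
(Employer's $198.96 toward AD&D insurance premium is not withheld from the employee.)
Total deductions = $116.34 + $83.77 + $69.80 + $26.80 + $29.09 + $25.76 = $351.56
Net pay = $1,163.41 − $351.56 = $811.85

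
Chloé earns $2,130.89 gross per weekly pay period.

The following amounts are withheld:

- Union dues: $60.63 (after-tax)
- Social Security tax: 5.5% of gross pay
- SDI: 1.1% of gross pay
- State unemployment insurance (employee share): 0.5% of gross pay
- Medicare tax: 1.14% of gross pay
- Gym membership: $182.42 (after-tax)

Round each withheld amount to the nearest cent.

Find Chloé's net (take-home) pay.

Medicare tax: $2,130.89 × 0.0114 = $24.29
SDI: $2,130.89 × 0.011 = $23.44
State unemployment insurance (employee share): $2,130.89 × 0.005 = $10.65
Social Security tax: $2,130.89 × 0.055 = $117.20
Gym membership: $182.42
Union dues: $60.63
Total deductions = $24.29 + $23.44 + $10.65 + $117.20 + $182.42 + $60.63 = $418.63
Net pay = $2,130.89 − $418.63 = $1,712.26

$1,712.26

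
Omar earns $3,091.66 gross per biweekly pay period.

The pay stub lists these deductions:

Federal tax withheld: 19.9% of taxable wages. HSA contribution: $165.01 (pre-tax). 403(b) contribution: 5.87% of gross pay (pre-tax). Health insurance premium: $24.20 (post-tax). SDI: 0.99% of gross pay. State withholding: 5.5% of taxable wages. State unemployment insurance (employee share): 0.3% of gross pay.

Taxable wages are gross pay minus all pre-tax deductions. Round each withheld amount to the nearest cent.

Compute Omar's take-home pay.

403(b) contribution: $3,091.66 × 0.0587 = $181.48
HSA contribution: $165.01
Pre-tax total = $181.48 + $165.01 = $346.49
Taxable wages = $3,091.66 − $346.49 = $2,745.17
State withholding: $2,745.17 × 0.055 = $150.98
Federal tax withheld: $2,745.17 × 0.199 = $546.29
State unemployment insurance (employee share): $3,091.66 × 0.003 = $9.27
SDI: $3,091.66 × 0.0099 = $30.61
Health insurance premium: $24.20
Total deductions = $181.48 + $165.01 + $150.98 + $546.29 + $9.27 + $30.61 + $24.20 = $1,107.84
Net pay = $3,091.66 − $1,107.84 = $1,983.82

$1,983.82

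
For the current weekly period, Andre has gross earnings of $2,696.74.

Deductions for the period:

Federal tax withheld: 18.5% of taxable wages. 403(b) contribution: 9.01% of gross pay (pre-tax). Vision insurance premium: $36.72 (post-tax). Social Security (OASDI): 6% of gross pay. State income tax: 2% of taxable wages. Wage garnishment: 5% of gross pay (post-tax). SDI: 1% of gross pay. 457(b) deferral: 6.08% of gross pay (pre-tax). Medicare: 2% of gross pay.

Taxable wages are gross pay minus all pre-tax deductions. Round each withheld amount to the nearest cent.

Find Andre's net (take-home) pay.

$1,406.13

457(b) deferral: $2,696.74 × 0.0608 = $163.96
403(b) contribution: $2,696.74 × 0.0901 = $242.98
Pre-tax total = $163.96 + $242.98 = $406.94
Taxable wages = $2,696.74 − $406.94 = $2,289.80
State income tax: $2,289.80 × 0.02 = $45.80
Federal tax withheld: $2,289.80 × 0.185 = $423.61
Medicare: $2,696.74 × 0.02 = $53.93
SDI: $2,696.74 × 0.01 = $26.97
Social Security (OASDI): $2,696.74 × 0.06 = $161.80
Vision insurance premium: $36.72
Wage garnishment: $2,696.74 × 0.05 = $134.84
Total deductions = $163.96 + $242.98 + $45.80 + $423.61 + $53.93 + $26.97 + $161.80 + $36.72 + $134.84 = $1,290.61
Net pay = $2,696.74 − $1,290.61 = $1,406.13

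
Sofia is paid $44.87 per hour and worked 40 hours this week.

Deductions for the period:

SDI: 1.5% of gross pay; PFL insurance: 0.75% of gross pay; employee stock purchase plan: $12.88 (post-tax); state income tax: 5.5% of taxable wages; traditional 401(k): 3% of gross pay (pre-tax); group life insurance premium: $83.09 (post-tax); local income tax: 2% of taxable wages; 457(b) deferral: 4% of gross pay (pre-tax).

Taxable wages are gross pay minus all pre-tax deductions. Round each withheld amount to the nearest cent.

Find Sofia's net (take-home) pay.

$1,407.64

Gross pay: 40 × $44.87 = $1,794.80
457(b) deferral: $1,794.80 × 0.04 = $71.79
Traditional 401(k): $1,794.80 × 0.03 = $53.84
Pre-tax total = $71.79 + $53.84 = $125.63
Taxable wages = $1,794.80 − $125.63 = $1,669.17
Local income tax: $1,669.17 × 0.02 = $33.38
State income tax: $1,669.17 × 0.055 = $91.80
SDI: $1,794.80 × 0.015 = $26.92
PFL insurance: $1,794.80 × 0.0075 = $13.46
Employee stock purchase plan: $12.88
Group life insurance premium: $83.09
Total deductions = $71.79 + $53.84 + $33.38 + $91.80 + $26.92 + $13.46 + $12.88 + $83.09 = $387.16
Net pay = $1,794.80 − $387.16 = $1,407.64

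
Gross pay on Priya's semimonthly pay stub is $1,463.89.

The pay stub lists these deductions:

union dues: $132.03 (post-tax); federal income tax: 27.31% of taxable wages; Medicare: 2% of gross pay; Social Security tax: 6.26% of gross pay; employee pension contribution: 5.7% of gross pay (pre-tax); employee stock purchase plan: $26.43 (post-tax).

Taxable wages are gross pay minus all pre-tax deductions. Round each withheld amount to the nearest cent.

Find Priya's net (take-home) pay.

Employee pension contribution: $1,463.89 × 0.057 = $83.44
Taxable wages = $1,463.89 − $83.44 = $1,380.45
Federal income tax: $1,380.45 × 0.2731 = $377.00
Social Security tax: $1,463.89 × 0.0626 = $91.64
Medicare: $1,463.89 × 0.02 = $29.28
Employee stock purchase plan: $26.43
Union dues: $132.03
Total deductions = $83.44 + $377.00 + $91.64 + $29.28 + $26.43 + $132.03 = $739.82
Net pay = $1,463.89 − $739.82 = $724.07

$724.07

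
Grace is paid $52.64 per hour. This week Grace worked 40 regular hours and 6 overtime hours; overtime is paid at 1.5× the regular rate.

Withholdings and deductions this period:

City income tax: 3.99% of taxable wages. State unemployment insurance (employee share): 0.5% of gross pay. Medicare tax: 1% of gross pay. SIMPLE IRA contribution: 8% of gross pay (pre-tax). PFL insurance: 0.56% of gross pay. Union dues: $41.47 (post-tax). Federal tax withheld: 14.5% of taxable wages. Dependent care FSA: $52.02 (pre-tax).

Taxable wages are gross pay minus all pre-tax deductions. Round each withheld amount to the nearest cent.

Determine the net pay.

$1,797.24

Regular pay: 40 × $52.64 = $2,105.60
Overtime pay: 6 × $52.64 × 1.5 = $473.76
Gross pay = $2,105.60 + $473.76 = $2,579.36
Dependent care FSA: $52.02
SIMPLE IRA contribution: $2,579.36 × 0.08 = $206.35
Pre-tax total = $52.02 + $206.35 = $258.37
Taxable wages = $2,579.36 − $258.37 = $2,320.99
Federal tax withheld: $2,320.99 × 0.145 = $336.54
City income tax: $2,320.99 × 0.0399 = $92.61
Medicare tax: $2,579.36 × 0.01 = $25.79
State unemployment insurance (employee share): $2,579.36 × 0.005 = $12.90
PFL insurance: $2,579.36 × 0.0056 = $14.44
Union dues: $41.47
Total deductions = $52.02 + $206.35 + $336.54 + $92.61 + $25.79 + $12.90 + $14.44 + $41.47 = $782.12
Net pay = $2,579.36 − $782.12 = $1,797.24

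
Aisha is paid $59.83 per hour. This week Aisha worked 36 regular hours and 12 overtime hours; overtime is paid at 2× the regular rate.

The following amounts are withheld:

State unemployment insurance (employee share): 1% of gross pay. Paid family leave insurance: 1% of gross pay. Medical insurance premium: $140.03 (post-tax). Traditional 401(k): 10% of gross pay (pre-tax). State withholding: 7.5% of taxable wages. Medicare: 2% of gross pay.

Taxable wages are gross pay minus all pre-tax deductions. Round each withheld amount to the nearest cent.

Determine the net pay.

$2,704.88

Regular pay: 36 × $59.83 = $2,153.88
Overtime pay: 12 × $59.83 × 2 = $1,435.92
Gross pay = $2,153.88 + $1,435.92 = $3,589.80
Traditional 401(k): $3,589.80 × 0.1 = $358.98
Taxable wages = $3,589.80 − $358.98 = $3,230.82
State withholding: $3,230.82 × 0.075 = $242.31
Medicare: $3,589.80 × 0.02 = $71.80
State unemployment insurance (employee share): $3,589.80 × 0.01 = $35.90
Paid family leave insurance: $3,589.80 × 0.01 = $35.90
Medical insurance premium: $140.03
Total deductions = $358.98 + $242.31 + $71.80 + $35.90 + $35.90 + $140.03 = $884.92
Net pay = $3,589.80 − $884.92 = $2,704.88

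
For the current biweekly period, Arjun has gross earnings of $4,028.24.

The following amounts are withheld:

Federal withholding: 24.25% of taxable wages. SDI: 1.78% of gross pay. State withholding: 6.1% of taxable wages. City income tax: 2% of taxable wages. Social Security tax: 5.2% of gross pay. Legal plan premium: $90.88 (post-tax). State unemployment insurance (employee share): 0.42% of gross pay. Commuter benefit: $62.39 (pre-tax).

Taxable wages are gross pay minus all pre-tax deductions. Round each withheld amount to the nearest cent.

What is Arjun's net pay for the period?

$2,293.92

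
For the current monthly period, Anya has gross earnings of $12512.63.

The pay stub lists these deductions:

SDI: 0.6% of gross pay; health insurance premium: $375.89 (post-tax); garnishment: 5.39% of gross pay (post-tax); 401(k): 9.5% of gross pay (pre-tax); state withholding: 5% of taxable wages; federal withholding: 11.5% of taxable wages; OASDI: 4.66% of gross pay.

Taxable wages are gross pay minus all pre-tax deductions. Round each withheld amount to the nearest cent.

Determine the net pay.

$7746.99

401(k): $12512.63 × 0.095 = $1188.70
Taxable wages = $12512.63 − $1188.70 = $11323.93
State withholding: $11323.93 × 0.05 = $566.20
Federal withholding: $11323.93 × 0.115 = $1302.25
SDI: $12512.63 × 0.006 = $75.08
OASDI: $12512.63 × 0.0466 = $583.09
Health insurance premium: $375.89
Garnishment: $12512.63 × 0.0539 = $674.43
Total deductions = $1188.70 + $566.20 + $1302.25 + $75.08 + $583.09 + $375.89 + $674.43 = $4765.64
Net pay = $12512.63 − $4765.64 = $7746.99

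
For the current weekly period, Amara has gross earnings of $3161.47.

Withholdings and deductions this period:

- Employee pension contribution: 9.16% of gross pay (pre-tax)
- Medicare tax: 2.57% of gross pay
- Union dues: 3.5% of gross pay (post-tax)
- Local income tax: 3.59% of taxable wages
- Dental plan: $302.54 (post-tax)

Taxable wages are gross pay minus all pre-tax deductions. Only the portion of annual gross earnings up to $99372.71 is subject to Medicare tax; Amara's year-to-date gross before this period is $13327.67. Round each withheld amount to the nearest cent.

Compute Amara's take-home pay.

Employee pension contribution: $3161.47 × 0.0916 = $289.59
Taxable wages = $3161.47 − $289.59 = $2871.88
Local income tax: $2871.88 × 0.0359 = $103.10
Medicare tax: cap not yet reached, full $3161.47 is subject → $3161.47 × 0.0257 = $81.25
Union dues: $3161.47 × 0.035 = $110.65
Dental plan: $302.54
Total deductions = $289.59 + $103.10 + $81.25 + $110.65 + $302.54 = $887.13
Net pay = $3161.47 − $887.13 = $2274.34

$2274.34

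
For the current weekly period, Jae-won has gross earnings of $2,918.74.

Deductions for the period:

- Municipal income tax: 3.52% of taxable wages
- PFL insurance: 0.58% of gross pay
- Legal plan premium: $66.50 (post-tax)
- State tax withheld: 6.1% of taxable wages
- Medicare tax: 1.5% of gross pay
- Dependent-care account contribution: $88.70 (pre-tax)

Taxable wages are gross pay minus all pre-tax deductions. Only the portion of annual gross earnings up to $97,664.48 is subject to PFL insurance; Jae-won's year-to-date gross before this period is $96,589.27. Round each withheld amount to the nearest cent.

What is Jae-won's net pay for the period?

$2,441.27

Dependent-care account contribution: $88.70
Taxable wages = $2,918.74 − $88.70 = $2,830.04
State tax withheld: $2,830.04 × 0.061 = $172.63
Municipal income tax: $2,830.04 × 0.0352 = $99.62
Medicare tax: $2,918.74 × 0.015 = $43.78
PFL insurance: only $97,664.48 − $96,589.27 = $1,075.21 of this check is subject → $1,075.21 × 0.0058 = $6.24
Legal plan premium: $66.50
Total deductions = $88.70 + $172.63 + $99.62 + $43.78 + $6.24 + $66.50 = $477.47
Net pay = $2,918.74 − $477.47 = $2,441.27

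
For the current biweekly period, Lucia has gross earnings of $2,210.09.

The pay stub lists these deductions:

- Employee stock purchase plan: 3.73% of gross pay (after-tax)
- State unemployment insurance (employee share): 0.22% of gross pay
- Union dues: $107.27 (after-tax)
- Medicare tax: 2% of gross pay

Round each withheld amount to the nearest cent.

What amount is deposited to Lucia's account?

$1,971.32

State unemployment insurance (employee share): $2,210.09 × 0.0022 = $4.86
Medicare tax: $2,210.09 × 0.02 = $44.20
Employee stock purchase plan: $2,210.09 × 0.0373 = $82.44
Union dues: $107.27
Total deductions = $4.86 + $44.20 + $82.44 + $107.27 = $238.77
Net pay = $2,210.09 − $238.77 = $1,971.32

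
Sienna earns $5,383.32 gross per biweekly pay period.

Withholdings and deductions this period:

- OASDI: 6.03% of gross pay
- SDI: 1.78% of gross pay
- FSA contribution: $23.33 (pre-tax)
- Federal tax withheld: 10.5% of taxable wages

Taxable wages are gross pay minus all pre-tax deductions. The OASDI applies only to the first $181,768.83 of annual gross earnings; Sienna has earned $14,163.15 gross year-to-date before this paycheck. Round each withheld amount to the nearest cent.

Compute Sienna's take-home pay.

$4,376.76

FSA contribution: $23.33
Taxable wages = $5,383.32 − $23.33 = $5,359.99
Federal tax withheld: $5,359.99 × 0.105 = $562.80
SDI: $5,383.32 × 0.0178 = $95.82
OASDI: cap not yet reached, full $5,383.32 is subject → $5,383.32 × 0.0603 = $324.61
Total deductions = $23.33 + $562.80 + $95.82 + $324.61 = $1,006.56
Net pay = $5,383.32 − $1,006.56 = $4,376.76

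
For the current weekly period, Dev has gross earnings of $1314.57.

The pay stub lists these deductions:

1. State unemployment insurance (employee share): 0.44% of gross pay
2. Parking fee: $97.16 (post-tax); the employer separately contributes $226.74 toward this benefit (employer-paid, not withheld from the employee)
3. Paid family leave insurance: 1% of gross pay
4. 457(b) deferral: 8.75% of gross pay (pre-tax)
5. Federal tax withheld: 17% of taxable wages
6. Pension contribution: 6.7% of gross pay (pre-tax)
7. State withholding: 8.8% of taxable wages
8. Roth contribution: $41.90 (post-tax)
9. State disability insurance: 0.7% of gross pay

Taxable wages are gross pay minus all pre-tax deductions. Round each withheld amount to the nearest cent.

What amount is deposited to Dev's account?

457(b) deferral: $1314.57 × 0.0875 = $115.02
Pension contribution: $1314.57 × 0.067 = $88.08
Pre-tax total = $115.02 + $88.08 = $203.10
Taxable wages = $1314.57 − $203.10 = $1111.47
State withholding: $1111.47 × 0.088 = $97.81
Federal tax withheld: $1111.47 × 0.17 = $188.95
Paid family leave insurance: $1314.57 × 0.01 = $13.15
State unemployment insurance (employee share): $1314.57 × 0.0044 = $5.78
State disability insurance: $1314.57 × 0.007 = $9.20
Roth contribution: $41.90
Parking fee: $97.16
(Employer's $226.74 toward parking fee is not withheld from the employee.)
Total deductions = $115.02 + $88.08 + $97.81 + $188.95 + $13.15 + $5.78 + $9.20 + $41.90 + $97.16 = $657.05
Net pay = $1314.57 − $657.05 = $657.52

$657.52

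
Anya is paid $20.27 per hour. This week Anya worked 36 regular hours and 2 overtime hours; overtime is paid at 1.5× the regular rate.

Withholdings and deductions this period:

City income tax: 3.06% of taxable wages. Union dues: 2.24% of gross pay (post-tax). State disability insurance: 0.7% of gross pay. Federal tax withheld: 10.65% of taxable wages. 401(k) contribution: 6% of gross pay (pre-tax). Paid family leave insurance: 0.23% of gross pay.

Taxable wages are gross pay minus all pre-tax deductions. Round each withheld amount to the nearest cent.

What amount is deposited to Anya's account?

$616.16

Regular pay: 36 × $20.27 = $729.72
Overtime pay: 2 × $20.27 × 1.5 = $60.81
Gross pay = $729.72 + $60.81 = $790.53
401(k) contribution: $790.53 × 0.06 = $47.43
Taxable wages = $790.53 − $47.43 = $743.10
City income tax: $743.10 × 0.0306 = $22.74
Federal tax withheld: $743.10 × 0.1065 = $79.14
Paid family leave insurance: $790.53 × 0.0023 = $1.82
State disability insurance: $790.53 × 0.007 = $5.53
Union dues: $790.53 × 0.0224 = $17.71
Total deductions = $47.43 + $22.74 + $79.14 + $1.82 + $5.53 + $17.71 = $174.37
Net pay = $790.53 − $174.37 = $616.16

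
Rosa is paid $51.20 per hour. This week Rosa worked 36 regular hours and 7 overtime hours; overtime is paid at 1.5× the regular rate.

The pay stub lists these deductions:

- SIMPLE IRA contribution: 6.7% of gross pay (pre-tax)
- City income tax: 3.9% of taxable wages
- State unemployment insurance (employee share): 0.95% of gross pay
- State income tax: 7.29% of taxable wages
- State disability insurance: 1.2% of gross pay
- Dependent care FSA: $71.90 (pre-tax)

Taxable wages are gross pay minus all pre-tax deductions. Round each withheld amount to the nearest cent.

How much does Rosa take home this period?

Regular pay: 36 × $51.20 = $1843.20
Overtime pay: 7 × $51.20 × 1.5 = $537.60
Gross pay = $1843.20 + $537.60 = $2380.80
Dependent care FSA: $71.90
SIMPLE IRA contribution: $2380.80 × 0.067 = $159.51
Pre-tax total = $71.90 + $159.51 = $231.41
Taxable wages = $2380.80 − $231.41 = $2149.39
City income tax: $2149.39 × 0.039 = $83.83
State income tax: $2149.39 × 0.0729 = $156.69
State unemployment insurance (employee share): $2380.80 × 0.0095 = $22.62
State disability insurance: $2380.80 × 0.012 = $28.57
Total deductions = $71.90 + $159.51 + $83.83 + $156.69 + $22.62 + $28.57 = $523.12
Net pay = $2380.80 − $523.12 = $1857.68

$1857.68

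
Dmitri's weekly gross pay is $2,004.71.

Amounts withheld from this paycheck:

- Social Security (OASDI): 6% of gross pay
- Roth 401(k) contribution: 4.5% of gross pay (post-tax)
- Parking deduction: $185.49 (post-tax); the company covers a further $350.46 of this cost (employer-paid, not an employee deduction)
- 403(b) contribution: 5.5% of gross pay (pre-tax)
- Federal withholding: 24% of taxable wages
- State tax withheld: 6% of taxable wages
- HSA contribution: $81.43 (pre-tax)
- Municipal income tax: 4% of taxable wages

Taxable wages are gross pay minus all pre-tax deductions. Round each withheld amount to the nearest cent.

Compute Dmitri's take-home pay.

HSA contribution: $81.43
403(b) contribution: $2,004.71 × 0.055 = $110.26
Pre-tax total = $81.43 + $110.26 = $191.69
Taxable wages = $2,004.71 − $191.69 = $1,813.02
Federal withholding: $1,813.02 × 0.24 = $435.12
State tax withheld: $1,813.02 × 0.06 = $108.78
Municipal income tax: $1,813.02 × 0.04 = $72.52
Social Security (OASDI): $2,004.71 × 0.06 = $120.28
Roth 401(k) contribution: $2,004.71 × 0.045 = $90.21
Parking deduction: $185.49
(Employer's $350.46 toward parking deduction is not withheld from the employee.)
Total deductions = $81.43 + $110.26 + $435.12 + $108.78 + $72.52 + $120.28 + $90.21 + $185.49 = $1,204.09
Net pay = $2,004.71 − $1,204.09 = $800.62

$800.62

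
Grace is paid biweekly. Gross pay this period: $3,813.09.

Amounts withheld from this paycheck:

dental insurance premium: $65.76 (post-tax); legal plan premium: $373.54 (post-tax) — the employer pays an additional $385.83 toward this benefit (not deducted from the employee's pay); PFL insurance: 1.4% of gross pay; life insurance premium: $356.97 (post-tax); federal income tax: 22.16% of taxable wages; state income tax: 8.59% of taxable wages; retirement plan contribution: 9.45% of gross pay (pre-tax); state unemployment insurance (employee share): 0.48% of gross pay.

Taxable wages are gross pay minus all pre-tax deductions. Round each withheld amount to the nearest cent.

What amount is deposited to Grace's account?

Retirement plan contribution: $3,813.09 × 0.0945 = $360.34
Taxable wages = $3,813.09 − $360.34 = $3,452.75
Federal income tax: $3,452.75 × 0.2216 = $765.13
State income tax: $3,452.75 × 0.0859 = $296.59
State unemployment insurance (employee share): $3,813.09 × 0.0048 = $18.30
PFL insurance: $3,813.09 × 0.014 = $53.38
Dental insurance premium: $65.76
Life insurance premium: $356.97
Legal plan premium: $373.54
(Employer's $385.83 toward legal plan premium is not withheld from the employee.)
Total deductions = $360.34 + $765.13 + $296.59 + $18.30 + $53.38 + $65.76 + $356.97 + $373.54 = $2,290.01
Net pay = $3,813.09 − $2,290.01 = $1,523.08

$1,523.08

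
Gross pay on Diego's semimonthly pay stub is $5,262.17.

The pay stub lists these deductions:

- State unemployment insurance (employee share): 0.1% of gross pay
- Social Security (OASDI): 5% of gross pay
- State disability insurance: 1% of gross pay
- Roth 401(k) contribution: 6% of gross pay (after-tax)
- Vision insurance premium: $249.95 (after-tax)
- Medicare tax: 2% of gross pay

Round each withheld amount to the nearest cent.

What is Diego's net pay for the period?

$4,270.26

State disability insurance: $5,262.17 × 0.01 = $52.62
Social Security (OASDI): $5,262.17 × 0.05 = $263.11
Medicare tax: $5,262.17 × 0.02 = $105.24
State unemployment insurance (employee share): $5,262.17 × 0.001 = $5.26
Roth 401(k) contribution: $5,262.17 × 0.06 = $315.73
Vision insurance premium: $249.95
Total deductions = $52.62 + $263.11 + $105.24 + $5.26 + $315.73 + $249.95 = $991.91
Net pay = $5,262.17 − $991.91 = $4,270.26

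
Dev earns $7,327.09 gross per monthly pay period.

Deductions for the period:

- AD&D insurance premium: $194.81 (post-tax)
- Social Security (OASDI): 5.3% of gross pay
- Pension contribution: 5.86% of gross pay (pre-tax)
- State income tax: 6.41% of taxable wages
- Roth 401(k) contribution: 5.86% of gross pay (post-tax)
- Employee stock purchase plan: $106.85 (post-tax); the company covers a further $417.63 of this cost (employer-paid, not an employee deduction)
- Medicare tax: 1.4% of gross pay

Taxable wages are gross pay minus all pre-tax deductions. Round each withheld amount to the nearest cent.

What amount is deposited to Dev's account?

Pension contribution: $7,327.09 × 0.0586 = $429.37
Taxable wages = $7,327.09 − $429.37 = $6,897.72
State income tax: $6,897.72 × 0.0641 = $442.14
Medicare tax: $7,327.09 × 0.014 = $102.58
Social Security (OASDI): $7,327.09 × 0.053 = $388.34
AD&D insurance premium: $194.81
Roth 401(k) contribution: $7,327.09 × 0.0586 = $429.37
Employee stock purchase plan: $106.85
(Employer's $417.63 toward employee stock purchase plan is not withheld from the employee.)
Total deductions = $429.37 + $442.14 + $102.58 + $388.34 + $194.81 + $429.37 + $106.85 = $2,093.46
Net pay = $7,327.09 − $2,093.46 = $5,233.63

$5,233.63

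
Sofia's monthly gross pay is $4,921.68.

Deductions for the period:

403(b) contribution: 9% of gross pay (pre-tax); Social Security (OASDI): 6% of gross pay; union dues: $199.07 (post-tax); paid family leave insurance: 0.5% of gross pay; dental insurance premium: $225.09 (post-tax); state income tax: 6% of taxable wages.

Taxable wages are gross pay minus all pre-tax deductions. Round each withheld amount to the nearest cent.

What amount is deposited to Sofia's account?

403(b) contribution: $4,921.68 × 0.09 = $442.95
Taxable wages = $4,921.68 − $442.95 = $4,478.73
State income tax: $4,478.73 × 0.06 = $268.72
Paid family leave insurance: $4,921.68 × 0.005 = $24.61
Social Security (OASDI): $4,921.68 × 0.06 = $295.30
Union dues: $199.07
Dental insurance premium: $225.09
Total deductions = $442.95 + $268.72 + $24.61 + $295.30 + $199.07 + $225.09 = $1,455.74
Net pay = $4,921.68 − $1,455.74 = $3,465.94

$3,465.94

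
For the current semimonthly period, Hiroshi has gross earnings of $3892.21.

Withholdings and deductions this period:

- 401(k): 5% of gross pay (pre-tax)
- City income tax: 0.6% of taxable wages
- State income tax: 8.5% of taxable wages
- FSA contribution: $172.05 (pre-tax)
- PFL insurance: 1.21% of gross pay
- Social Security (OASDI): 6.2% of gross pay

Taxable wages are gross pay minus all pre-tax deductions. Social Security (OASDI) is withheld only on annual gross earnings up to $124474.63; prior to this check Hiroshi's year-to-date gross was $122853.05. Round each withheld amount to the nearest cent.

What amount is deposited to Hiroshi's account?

$3057.09

FSA contribution: $172.05
401(k): $3892.21 × 0.05 = $194.61
Pre-tax total = $172.05 + $194.61 = $366.66
Taxable wages = $3892.21 − $366.66 = $3525.55
City income tax: $3525.55 × 0.006 = $21.15
State income tax: $3525.55 × 0.085 = $299.67
Social Security (OASDI): only $124474.63 − $122853.05 = $1621.58 of this check is subject → $1621.58 × 0.062 = $100.54
PFL insurance: $3892.21 × 0.0121 = $47.10
Total deductions = $172.05 + $194.61 + $21.15 + $299.67 + $100.54 + $47.10 = $835.12
Net pay = $3892.21 − $835.12 = $3057.09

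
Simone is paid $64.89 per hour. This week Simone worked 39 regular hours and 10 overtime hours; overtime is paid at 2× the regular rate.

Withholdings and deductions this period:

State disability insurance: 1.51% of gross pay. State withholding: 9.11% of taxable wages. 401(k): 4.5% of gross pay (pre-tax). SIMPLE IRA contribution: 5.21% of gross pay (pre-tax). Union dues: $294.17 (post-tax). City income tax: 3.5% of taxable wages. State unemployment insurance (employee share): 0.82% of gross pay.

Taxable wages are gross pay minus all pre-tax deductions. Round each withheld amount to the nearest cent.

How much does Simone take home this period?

$2,637.49

Regular pay: 39 × $64.89 = $2,530.71
Overtime pay: 10 × $64.89 × 2 = $1,297.80
Gross pay = $2,530.71 + $1,297.80 = $3,828.51
401(k): $3,828.51 × 0.045 = $172.28
SIMPLE IRA contribution: $3,828.51 × 0.0521 = $199.47
Pre-tax total = $172.28 + $199.47 = $371.75
Taxable wages = $3,828.51 − $371.75 = $3,456.76
City income tax: $3,456.76 × 0.035 = $120.99
State withholding: $3,456.76 × 0.0911 = $314.91
State unemployment insurance (employee share): $3,828.51 × 0.0082 = $31.39
State disability insurance: $3,828.51 × 0.0151 = $57.81
Union dues: $294.17
Total deductions = $172.28 + $199.47 + $120.99 + $314.91 + $31.39 + $57.81 + $294.17 = $1,191.02
Net pay = $3,828.51 − $1,191.02 = $2,637.49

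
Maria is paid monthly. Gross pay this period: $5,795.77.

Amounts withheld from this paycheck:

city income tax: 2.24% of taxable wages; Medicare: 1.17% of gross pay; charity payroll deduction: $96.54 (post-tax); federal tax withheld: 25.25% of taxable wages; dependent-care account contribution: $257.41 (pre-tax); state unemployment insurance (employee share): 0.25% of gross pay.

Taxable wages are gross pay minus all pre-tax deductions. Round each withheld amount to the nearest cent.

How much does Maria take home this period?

$3,837.02

Dependent-care account contribution: $257.41
Taxable wages = $5,795.77 − $257.41 = $5,538.36
Federal tax withheld: $5,538.36 × 0.2525 = $1,398.44
City income tax: $5,538.36 × 0.0224 = $124.06
State unemployment insurance (employee share): $5,795.77 × 0.0025 = $14.49
Medicare: $5,795.77 × 0.0117 = $67.81
Charity payroll deduction: $96.54
Total deductions = $257.41 + $1,398.44 + $124.06 + $14.49 + $67.81 + $96.54 = $1,958.75
Net pay = $5,795.77 − $1,958.75 = $3,837.02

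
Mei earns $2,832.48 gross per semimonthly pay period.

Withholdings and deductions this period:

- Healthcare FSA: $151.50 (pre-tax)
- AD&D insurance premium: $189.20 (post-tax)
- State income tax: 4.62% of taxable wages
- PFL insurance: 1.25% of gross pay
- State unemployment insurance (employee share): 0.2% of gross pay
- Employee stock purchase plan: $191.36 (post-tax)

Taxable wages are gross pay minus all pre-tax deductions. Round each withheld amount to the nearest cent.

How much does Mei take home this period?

Healthcare FSA: $151.50
Taxable wages = $2,832.48 − $151.50 = $2,680.98
State income tax: $2,680.98 × 0.0462 = $123.86
State unemployment insurance (employee share): $2,832.48 × 0.002 = $5.66
PFL insurance: $2,832.48 × 0.0125 = $35.41
Employee stock purchase plan: $191.36
AD&D insurance premium: $189.20
Total deductions = $151.50 + $123.86 + $5.66 + $35.41 + $191.36 + $189.20 = $696.99
Net pay = $2,832.48 − $696.99 = $2,135.49

$2,135.49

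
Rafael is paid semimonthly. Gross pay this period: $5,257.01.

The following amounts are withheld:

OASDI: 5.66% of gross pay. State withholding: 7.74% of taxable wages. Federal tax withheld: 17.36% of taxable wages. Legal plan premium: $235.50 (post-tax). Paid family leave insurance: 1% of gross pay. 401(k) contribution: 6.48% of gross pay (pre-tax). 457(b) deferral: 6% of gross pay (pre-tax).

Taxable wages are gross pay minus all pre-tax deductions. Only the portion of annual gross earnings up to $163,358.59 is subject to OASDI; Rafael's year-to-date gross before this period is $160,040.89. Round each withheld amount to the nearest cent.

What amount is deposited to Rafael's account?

$2,970.26

457(b) deferral: $5,257.01 × 0.06 = $315.42
401(k) contribution: $5,257.01 × 0.0648 = $340.65
Pre-tax total = $315.42 + $340.65 = $656.07
Taxable wages = $5,257.01 − $656.07 = $4,600.94
State withholding: $4,600.94 × 0.0774 = $356.11
Federal tax withheld: $4,600.94 × 0.1736 = $798.72
OASDI: only $163,358.59 − $160,040.89 = $3,317.70 of this check is subject → $3,317.70 × 0.0566 = $187.78
Paid family leave insurance: $5,257.01 × 0.01 = $52.57
Legal plan premium: $235.50
Total deductions = $315.42 + $340.65 + $356.11 + $798.72 + $187.78 + $52.57 + $235.50 = $2,286.75
Net pay = $5,257.01 − $2,286.75 = $2,970.26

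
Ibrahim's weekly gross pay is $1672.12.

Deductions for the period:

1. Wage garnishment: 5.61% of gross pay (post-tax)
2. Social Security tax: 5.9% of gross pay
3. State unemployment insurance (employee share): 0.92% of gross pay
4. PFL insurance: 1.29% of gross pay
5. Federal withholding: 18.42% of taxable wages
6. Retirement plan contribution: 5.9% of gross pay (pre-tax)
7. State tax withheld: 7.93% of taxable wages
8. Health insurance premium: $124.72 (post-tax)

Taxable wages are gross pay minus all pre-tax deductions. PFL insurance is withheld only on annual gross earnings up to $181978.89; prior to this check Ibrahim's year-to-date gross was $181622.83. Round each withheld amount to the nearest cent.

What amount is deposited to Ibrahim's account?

Retirement plan contribution: $1672.12 × 0.059 = $98.66
Taxable wages = $1672.12 − $98.66 = $1573.46
Federal withholding: $1573.46 × 0.1842 = $289.83
State tax withheld: $1573.46 × 0.0793 = $124.78
State unemployment insurance (employee share): $1672.12 × 0.0092 = $15.38
PFL insurance: only $181978.89 − $181622.83 = $356.06 of this check is subject → $356.06 × 0.0129 = $4.59
Social Security tax: $1672.12 × 0.059 = $98.66
Health insurance premium: $124.72
Wage garnishment: $1672.12 × 0.0561 = $93.81
Total deductions = $98.66 + $289.83 + $124.78 + $15.38 + $4.59 + $98.66 + $124.72 + $93.81 = $850.43
Net pay = $1672.12 − $850.43 = $821.69

$821.69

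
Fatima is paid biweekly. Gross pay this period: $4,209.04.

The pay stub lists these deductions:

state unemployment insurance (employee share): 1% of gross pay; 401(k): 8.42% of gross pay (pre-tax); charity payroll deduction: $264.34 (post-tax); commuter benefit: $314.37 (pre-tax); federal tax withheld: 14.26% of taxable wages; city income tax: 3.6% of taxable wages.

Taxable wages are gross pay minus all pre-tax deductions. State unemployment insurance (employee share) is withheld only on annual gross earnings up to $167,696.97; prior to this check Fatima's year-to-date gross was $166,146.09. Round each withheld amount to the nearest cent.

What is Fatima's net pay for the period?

Commuter benefit: $314.37
401(k): $4,209.04 × 0.0842 = $354.40
Pre-tax total = $314.37 + $354.40 = $668.77
Taxable wages = $4,209.04 − $668.77 = $3,540.27
Federal tax withheld: $3,540.27 × 0.1426 = $504.84
City income tax: $3,540.27 × 0.036 = $127.45
State unemployment insurance (employee share): only $167,696.97 − $166,146.09 = $1,550.88 of this check is subject → $1,550.88 × 0.01 = $15.51
Charity payroll deduction: $264.34
Total deductions = $314.37 + $354.40 + $504.84 + $127.45 + $15.51 + $264.34 = $1,580.91
Net pay = $4,209.04 − $1,580.91 = $2,628.13

$2,628.13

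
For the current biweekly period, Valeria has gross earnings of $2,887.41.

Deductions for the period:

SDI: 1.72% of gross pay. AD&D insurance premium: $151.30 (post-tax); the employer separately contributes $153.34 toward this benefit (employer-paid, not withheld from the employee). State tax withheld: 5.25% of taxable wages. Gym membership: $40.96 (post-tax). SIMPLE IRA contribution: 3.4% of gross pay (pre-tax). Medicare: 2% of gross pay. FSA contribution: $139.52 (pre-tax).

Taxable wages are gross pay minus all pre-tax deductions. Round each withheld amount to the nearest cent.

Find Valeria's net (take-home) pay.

$2,210.94

FSA contribution: $139.52
SIMPLE IRA contribution: $2,887.41 × 0.034 = $98.17
Pre-tax total = $139.52 + $98.17 = $237.69
Taxable wages = $2,887.41 − $237.69 = $2,649.72
State tax withheld: $2,649.72 × 0.0525 = $139.11
Medicare: $2,887.41 × 0.02 = $57.75
SDI: $2,887.41 × 0.0172 = $49.66
Gym membership: $40.96
AD&D insurance premium: $151.30
(Employer's $153.34 toward AD&D insurance premium is not withheld from the employee.)
Total deductions = $139.52 + $98.17 + $139.11 + $57.75 + $49.66 + $40.96 + $151.30 = $676.47
Net pay = $2,887.41 − $676.47 = $2,210.94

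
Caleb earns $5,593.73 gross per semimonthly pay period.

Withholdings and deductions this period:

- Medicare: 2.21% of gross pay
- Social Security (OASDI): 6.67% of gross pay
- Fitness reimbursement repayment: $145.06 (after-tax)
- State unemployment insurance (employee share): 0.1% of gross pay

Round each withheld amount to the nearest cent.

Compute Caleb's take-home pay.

Social Security (OASDI): $5,593.73 × 0.0667 = $373.10
State unemployment insurance (employee share): $5,593.73 × 0.001 = $5.59
Medicare: $5,593.73 × 0.0221 = $123.62
Fitness reimbursement repayment: $145.06
Total deductions = $373.10 + $5.59 + $123.62 + $145.06 = $647.37
Net pay = $5,593.73 − $647.37 = $4,946.36

$4,946.36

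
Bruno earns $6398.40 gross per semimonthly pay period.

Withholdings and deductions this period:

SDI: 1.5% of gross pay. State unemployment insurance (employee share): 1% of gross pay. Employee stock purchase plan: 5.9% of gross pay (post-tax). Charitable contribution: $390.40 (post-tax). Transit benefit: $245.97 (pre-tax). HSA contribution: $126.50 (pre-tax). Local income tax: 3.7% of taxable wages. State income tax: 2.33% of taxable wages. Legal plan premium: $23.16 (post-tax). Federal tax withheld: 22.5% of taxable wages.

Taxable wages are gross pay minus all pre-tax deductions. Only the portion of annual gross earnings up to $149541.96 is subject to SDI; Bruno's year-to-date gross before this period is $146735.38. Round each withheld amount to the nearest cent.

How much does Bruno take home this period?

$3409.59

HSA contribution: $126.50
Transit benefit: $245.97
Pre-tax total = $126.50 + $245.97 = $372.47
Taxable wages = $6398.40 − $372.47 = $6025.93
State income tax: $6025.93 × 0.0233 = $140.40
Local income tax: $6025.93 × 0.037 = $222.96
Federal tax withheld: $6025.93 × 0.225 = $1355.83
SDI: only $149541.96 − $146735.38 = $2806.58 of this check is subject → $2806.58 × 0.015 = $42.10
State unemployment insurance (employee share): $6398.40 × 0.01 = $63.98
Charitable contribution: $390.40
Employee stock purchase plan: $6398.40 × 0.059 = $377.51
Legal plan premium: $23.16
Total deductions = $126.50 + $245.97 + $140.40 + $222.96 + $1355.83 + $42.10 + $63.98 + $390.40 + $377.51 + $23.16 = $2988.81
Net pay = $6398.40 − $2988.81 = $3409.59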